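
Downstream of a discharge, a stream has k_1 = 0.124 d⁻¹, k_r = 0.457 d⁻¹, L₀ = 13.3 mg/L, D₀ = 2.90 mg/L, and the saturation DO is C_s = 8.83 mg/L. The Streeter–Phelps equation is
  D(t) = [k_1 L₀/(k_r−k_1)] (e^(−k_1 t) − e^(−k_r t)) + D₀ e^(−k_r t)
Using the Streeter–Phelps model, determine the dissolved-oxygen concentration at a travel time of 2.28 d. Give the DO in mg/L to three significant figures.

k_1 L₀/(k_r−k_1) = 0.124×13.3/(0.457−0.124) = 1.649/0.3330 = 4.953 mg/L.
e^(−k_1 t) = e^(−0.124×2.280) = 0.7537; e^(−k_r t) = e^(−0.457×2.280) = 0.3528.
D = 4.953 × (0.7537 − 0.3528) + 2.90 × 0.3528 = 1.986 + 1.023 = 3.009 mg/L.
DO = C_s − D = 8.83 − 3.009 = 5.821 mg/L.

DO ≈ 5.82 mg/L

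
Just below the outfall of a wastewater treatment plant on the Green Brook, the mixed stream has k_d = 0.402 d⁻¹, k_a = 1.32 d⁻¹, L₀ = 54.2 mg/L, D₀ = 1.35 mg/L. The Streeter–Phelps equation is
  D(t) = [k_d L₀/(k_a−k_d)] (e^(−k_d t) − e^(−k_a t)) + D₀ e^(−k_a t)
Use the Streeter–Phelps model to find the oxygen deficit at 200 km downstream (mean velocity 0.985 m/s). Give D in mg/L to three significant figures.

Travel time t = x/v = 200 km / (0.985 m/s) = 200000 m / 0.985 m/s = 203000 s = 2.350 d.
k_d L₀/(k_a−k_d) = 0.402×54.2/(1.32−0.402) = 21.79/0.9180 = 23.73 mg/L.
e^(−k_d t) = e^(−0.402×2.350) = 0.3888; e^(−k_a t) = e^(−1.32×2.350) = 0.04496.
D = 23.73 × (0.3888 − 0.04496) + 1.35 × 0.04496 = 8.161 + 0.06069 = 8.221 mg/L.

D ≈ 8.22 mg/L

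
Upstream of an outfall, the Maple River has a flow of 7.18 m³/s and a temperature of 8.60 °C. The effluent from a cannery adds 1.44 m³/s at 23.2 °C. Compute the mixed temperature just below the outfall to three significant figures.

11.0 °C

Flow-weighted mixing: C = (Q_r C_r + Q_w C_w)/(Q_r + Q_w)
= (7.18×8.60 + 1.44×23.2)/(7.18 + 1.44) = 95.16/8.620 = 11.04 °C.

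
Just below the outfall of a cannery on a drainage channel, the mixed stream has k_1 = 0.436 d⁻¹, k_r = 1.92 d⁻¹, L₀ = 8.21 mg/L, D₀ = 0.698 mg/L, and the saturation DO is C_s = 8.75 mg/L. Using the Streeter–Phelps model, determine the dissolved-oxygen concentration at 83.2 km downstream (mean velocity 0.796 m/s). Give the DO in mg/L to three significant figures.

Travel time t = x/v = 83.2 km / (0.796 m/s) = 83200 m / 0.796 m/s = 104500 s = 1.210 d.
k_1 L₀/(k_r−k_1) = 0.436×8.21/(1.92−0.436) = 3.580/1.484 = 2.412 mg/L.
e^(−k_1 t) = e^(−0.436×1.210) = 0.5901; e^(−k_r t) = e^(−1.92×1.210) = 0.09801.
D = 2.412 × (0.5901 − 0.09801) + 0.698 × 0.09801 = 1.187 + 0.06841 = 1.255 mg/L.
DO = C_s − D = 8.75 − 1.255 = 7.495 mg/L.

DO ≈ 7.49 mg/L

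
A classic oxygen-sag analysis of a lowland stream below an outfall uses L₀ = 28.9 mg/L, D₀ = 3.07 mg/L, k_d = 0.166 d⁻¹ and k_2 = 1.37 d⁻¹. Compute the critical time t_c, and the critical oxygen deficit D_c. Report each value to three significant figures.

With k_2/k_d = 8.253 and 1 − D₀(k_2−k_d)/(k_d L₀) = 0.2295,
t_c = ln(8.253 × 0.2295) / (1.37 − 0.166) = ln(1.894) / 1.204 = 0.6388/1.204 = 0.5306 d.
L(t_c) = L₀ e^(−k_d t_c) = 28.9 × 0.9157 = 26.46 mg/L, and at the critical point k_2 D_c = k_d L, so D_c = (0.166/1.37) × 26.46 = 3.207 mg/L.

t_c ≈ 0.531 d; D_c ≈ 3.21 mg/L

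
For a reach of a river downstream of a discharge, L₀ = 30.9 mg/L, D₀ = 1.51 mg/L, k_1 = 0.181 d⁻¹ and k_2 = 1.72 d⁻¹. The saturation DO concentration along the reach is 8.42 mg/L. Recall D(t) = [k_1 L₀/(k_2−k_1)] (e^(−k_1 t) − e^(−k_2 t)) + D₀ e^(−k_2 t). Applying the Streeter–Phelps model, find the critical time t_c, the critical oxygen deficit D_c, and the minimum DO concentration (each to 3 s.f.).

t_c = [1/(k_2−k_1)] ln[(k_2/k_1)(1 − D₀(k_2−k_1)/(k_1 L₀))]
= [1/(1.72−0.181)] ln[(1.72/0.181)(1 − 1.51×1.539/(0.181×30.9))]
= (1/1.539) ln[9.503 × 0.5845] = 0.6498 × ln(5.554) = 0.6498 × 1.715 = 1.114 d.
D_c = (k_1/k_2) L₀ e^(−k_1 t_c) = (0.181/1.72) × 30.9 × e^(−0.181×1.114) = 0.1052 × 30.9 × 0.8174 = 2.658 mg/L.
Minimum DO = C_s − D_c = 8.42 − 2.658 = 5.762 mg/L.

t_c ≈ 1.11 d; D_c ≈ 2.66 mg/L; min DO ≈ 5.76 mg/L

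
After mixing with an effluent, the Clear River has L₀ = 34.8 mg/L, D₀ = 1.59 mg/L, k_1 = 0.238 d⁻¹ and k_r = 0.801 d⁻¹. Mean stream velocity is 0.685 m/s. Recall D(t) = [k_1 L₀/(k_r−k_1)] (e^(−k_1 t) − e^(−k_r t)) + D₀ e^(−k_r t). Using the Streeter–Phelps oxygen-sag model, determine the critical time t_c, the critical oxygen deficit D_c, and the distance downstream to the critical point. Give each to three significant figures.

With k_r/k_1 = 3.366 and 1 − D₀(k_r−k_1)/(k_1 L₀) = 0.8919,
t_c = ln(3.366 × 0.8919) / (0.801 − 0.238) = ln(3.002) / 0.5630 = 1.099/0.5630 = 1.952 d.
D_c = (k_1/k_r) L₀ e^(−k_1 t_c) = (0.238/0.801) × 34.8 × e^(−0.238×1.952) = 0.2971 × 34.8 × 0.6283 = 6.497 mg/L.
x_c = v t_c = 0.685 m/s × 1.952 d × 86400 s/d = 115600 m ≈ 116 km.

t_c ≈ 1.95 d; D_c ≈ 6.50 mg/L; x_c ≈ 116 km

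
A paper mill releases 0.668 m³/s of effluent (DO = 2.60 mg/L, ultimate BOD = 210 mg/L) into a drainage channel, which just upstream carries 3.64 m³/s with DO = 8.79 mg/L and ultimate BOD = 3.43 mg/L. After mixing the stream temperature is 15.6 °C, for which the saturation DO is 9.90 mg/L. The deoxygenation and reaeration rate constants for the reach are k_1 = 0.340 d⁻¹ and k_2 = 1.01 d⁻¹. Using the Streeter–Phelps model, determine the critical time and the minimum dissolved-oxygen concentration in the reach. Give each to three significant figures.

t_c ≈ 1.44 d; minimum DO ≈ 2.59 mg/L

Mixed DO = (3.64×8.79 + 0.668×2.60)/(3.64+0.668) = 33.73/4.308 = 7.830 mg/L.
Mixed L₀ = (3.64×3.43 + 0.668×210)/(4.308) = 152.8/4.308 = 35.46 mg/L.
Initial deficit D₀ = C_s − DO₀ = 9.90 − 7.830 = 2.070 mg/L.
t_c = (1/0.6700) ln[(1.01/0.340)(1 − 2.070×0.6700/(0.340×35.46))] = 1.493 × ln(2.629) = 1.443 d.
D_c = (0.340/1.01) × 35.46 × e^(−0.340×1.443) = 0.3366 × 35.46 × 0.6123 = 7.309 mg/L.
Minimum DO = 9.90 − 7.309 = 2.591 mg/L.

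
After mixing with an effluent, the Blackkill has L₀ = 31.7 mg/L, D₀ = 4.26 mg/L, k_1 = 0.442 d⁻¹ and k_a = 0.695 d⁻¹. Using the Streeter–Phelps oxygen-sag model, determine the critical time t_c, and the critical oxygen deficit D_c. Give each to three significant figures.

t_c ≈ 1.47 d; D_c ≈ 10.5 mg/L

t_c = [1/(k_a−k_1)] ln[(k_a/k_1)(1 − D₀(k_a−k_1)/(k_1 L₀))]
= [1/(0.695−0.442)] ln[(0.695/0.442)(1 − 4.26×0.2530/(0.442×31.7))]
= (1/0.2530) ln[1.572 × 0.9231] = 3.953 × ln(1.451) = 3.953 × 0.3726 = 1.473 d.
D_c = (k_1/k_a) L₀ e^(−k_1 t_c) = (0.442/0.695) × 31.7 × e^(−0.442×1.473) = 0.6360 × 31.7 × 0.5216 = 10.52 mg/L.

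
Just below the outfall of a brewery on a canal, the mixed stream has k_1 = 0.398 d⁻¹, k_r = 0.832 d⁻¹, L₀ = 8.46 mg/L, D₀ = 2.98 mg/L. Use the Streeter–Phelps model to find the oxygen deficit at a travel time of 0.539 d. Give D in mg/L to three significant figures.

k_1 L₀/(k_r−k_1) = 0.398×8.46/(0.832−0.398) = 3.367/0.4340 = 7.758 mg/L.
e^(−k_1 t) = e^(−0.398×0.5390) = 0.8069; e^(−k_r t) = e^(−0.832×0.5390) = 0.6386.
D = 7.758 × (0.8069 − 0.6386) + 2.98 × 0.6386 = 1.306 + 1.903 = 3.209 mg/L.

D ≈ 3.21 mg/L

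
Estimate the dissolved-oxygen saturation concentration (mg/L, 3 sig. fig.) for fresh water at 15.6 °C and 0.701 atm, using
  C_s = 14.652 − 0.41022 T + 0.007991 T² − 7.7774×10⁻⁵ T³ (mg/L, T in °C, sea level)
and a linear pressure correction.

At sea level: C_s = 14.652 − 0.41022×15.6 + 0.007991×15.6² − 7.7774×10⁻⁵×15.6³ = 9.902 mg/L.
Pressure correction: C_s' = 9.902 × 0.701 = 6.941 mg/L.

C_s ≈ 6.94 mg/L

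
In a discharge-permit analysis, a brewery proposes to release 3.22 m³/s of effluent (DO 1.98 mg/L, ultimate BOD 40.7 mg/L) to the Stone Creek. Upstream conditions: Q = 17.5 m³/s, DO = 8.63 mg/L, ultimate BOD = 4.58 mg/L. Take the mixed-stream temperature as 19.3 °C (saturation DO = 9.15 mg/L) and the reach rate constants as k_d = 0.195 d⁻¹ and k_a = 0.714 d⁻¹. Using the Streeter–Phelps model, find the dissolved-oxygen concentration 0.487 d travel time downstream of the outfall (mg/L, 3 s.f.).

DO ≈ 7.27 mg/L

Mixed DO = (17.5×8.63 + 3.22×1.98)/(17.5+3.22) = 157.4/20.72 = 7.597 mg/L.
Mixed L₀ = (17.5×4.58 + 3.22×40.7)/(20.72) = 211.2/20.72 = 10.19 mg/L.
Initial deficit D₀ = C_s − DO₀ = 9.15 − 7.597 = 1.553 mg/L.
D(0.487) = [0.195×10.19/(0.714−0.195)](e^(−0.195×0.487) − e^(−0.714×0.487)) + 1.553 e^(−0.714×0.487)
= 3.830 × (0.9094 − 0.7063) + 1.553 × 0.7063 = 1.875 mg/L.
DO = 9.15 − 1.875 = 7.275 mg/L.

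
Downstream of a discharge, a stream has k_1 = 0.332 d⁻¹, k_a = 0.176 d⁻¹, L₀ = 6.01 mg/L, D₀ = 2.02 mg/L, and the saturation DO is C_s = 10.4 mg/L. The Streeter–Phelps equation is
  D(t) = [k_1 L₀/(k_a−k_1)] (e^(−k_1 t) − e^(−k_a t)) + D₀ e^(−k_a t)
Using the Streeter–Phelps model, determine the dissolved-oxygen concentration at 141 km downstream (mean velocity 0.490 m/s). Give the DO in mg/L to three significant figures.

Travel time t = x/v = 141 km / (0.490 m/s) = 141000 m / 0.490 m/s = 287800 s = 3.330 d.
k_1 L₀/(k_a−k_1) = 0.332×6.01/(0.176−0.332) = 1.995/-0.1560 = -12.79 mg/L.
e^(−k_1 t) = e^(−0.332×3.330) = 0.3310; e^(−k_a t) = e^(−0.176×3.330) = 0.5565.
D = -12.79 × (0.3310 − 0.5565) + 2.02 × 0.5565 = 2.884 + 1.124 = 4.008 mg/L.
DO = C_s − D = 10.4 − 4.008 = 6.392 mg/L.

DO ≈ 6.39 mg/L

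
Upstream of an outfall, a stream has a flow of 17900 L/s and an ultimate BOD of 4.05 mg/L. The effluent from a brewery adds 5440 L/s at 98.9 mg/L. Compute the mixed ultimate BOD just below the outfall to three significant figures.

26.2 mg/L

Flow-weighted mixing: C = (Q_r C_r + Q_w C_w)/(Q_r + Q_w)
= (17900×4.05 + 5440×98.9)/(17900 + 5440) = 610500/23340 = 26.16 mg/L.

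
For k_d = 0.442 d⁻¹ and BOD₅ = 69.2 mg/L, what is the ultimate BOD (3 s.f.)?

L₀ ≈ 77.7 mg/L

BOD₅ = L₀(1 − e^(−5k_d)) ⇒ L₀ = BOD₅ / (1 − e^(−5×0.442))
= 69.2 / (1 − 0.1097) = 69.2 / 0.8903 = 77.73 mg/L.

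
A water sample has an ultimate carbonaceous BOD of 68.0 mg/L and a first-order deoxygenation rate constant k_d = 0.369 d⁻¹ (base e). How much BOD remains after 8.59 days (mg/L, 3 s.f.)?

L_t = L₀ e^(−k_d t) = 68.0 × e^(−0.369×8.59) = 68.0 × 0.04202 = 2.857 mg/L.

L ≈ 2.86 mg/L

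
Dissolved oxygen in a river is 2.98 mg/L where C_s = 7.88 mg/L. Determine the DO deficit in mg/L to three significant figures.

D ≈ 4.90 mg/L

D = C_s − C = 7.88 − 2.98 = 4.90 mg/L.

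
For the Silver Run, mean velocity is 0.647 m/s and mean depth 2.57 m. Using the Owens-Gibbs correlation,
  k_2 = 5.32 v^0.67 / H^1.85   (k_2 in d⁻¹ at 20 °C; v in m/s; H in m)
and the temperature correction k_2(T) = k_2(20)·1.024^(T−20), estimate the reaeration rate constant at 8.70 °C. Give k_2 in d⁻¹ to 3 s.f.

k_2(20) = 5.32 × 0.647^0.67 / 2.57^1.85 = 5.32 × 0.7470 / 5.733 = 0.6932 d⁻¹.
k_2(8.70) = 0.6932 × 1.024^(8.70−20) = 0.6932 × 0.7649 = 0.5302 d⁻¹.

k_2 ≈ 0.530 d⁻¹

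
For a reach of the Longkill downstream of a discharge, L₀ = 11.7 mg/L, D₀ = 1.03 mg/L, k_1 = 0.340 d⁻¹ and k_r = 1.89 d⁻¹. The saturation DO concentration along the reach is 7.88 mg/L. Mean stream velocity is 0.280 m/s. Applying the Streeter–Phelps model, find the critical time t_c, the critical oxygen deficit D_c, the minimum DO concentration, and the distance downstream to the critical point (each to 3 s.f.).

t_c = [1/(k_r−k_1)] ln[(k_r/k_1)(1 − D₀(k_r−k_1)/(k_1 L₀))]
= [1/(1.89−0.340)] ln[(1.89/0.340)(1 − 1.03×1.550/(0.340×11.7))]
= (1/1.550) ln[5.559 × 0.5987] = 0.6452 × ln(3.328) = 0.6452 × 1.202 = 0.7757 d.
D_c = (k_1/k_r) L₀ e^(−k_1 t_c) = (0.340/1.89) × 11.7 × e^(−0.340×0.7757) = 0.1799 × 11.7 × 0.7682 = 1.617 mg/L.
Minimum DO = C_s − D_c = 7.88 − 1.617 = 6.263 mg/L.
x_c = v t_c = 0.280 m/s × 0.7757 d × 86400 s/d = 18770 m ≈ 18.8 km.

t_c ≈ 0.776 d; D_c ≈ 1.62 mg/L; min DO ≈ 6.26 mg/L; x_c ≈ 18.8 km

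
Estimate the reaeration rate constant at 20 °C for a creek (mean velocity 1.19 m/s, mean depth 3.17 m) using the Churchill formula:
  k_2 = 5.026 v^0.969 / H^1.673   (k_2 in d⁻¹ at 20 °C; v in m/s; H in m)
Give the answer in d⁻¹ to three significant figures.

k_2 ≈ 0.863 d⁻¹

k_2 = 5.026 × 1.19^0.969 / 3.17^1.673 = 5.026 × 1.184 / 6.891 = 0.8633 d⁻¹.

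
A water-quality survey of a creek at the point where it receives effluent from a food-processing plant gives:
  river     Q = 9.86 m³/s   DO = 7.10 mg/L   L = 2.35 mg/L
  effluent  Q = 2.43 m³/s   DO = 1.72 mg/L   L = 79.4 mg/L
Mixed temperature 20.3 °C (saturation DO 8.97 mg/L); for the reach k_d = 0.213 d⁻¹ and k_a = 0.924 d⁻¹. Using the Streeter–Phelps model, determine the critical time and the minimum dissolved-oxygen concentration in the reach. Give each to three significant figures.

t_c ≈ 0.919 d; minimum DO ≈ 5.64 mg/L

Mixed DO = (9.86×7.10 + 2.43×1.72)/(9.86+2.43) = 74.19/12.29 = 6.036 mg/L.
Mixed L₀ = (9.86×2.35 + 2.43×79.4)/(12.29) = 216.1/12.29 = 17.58 mg/L.
Initial deficit D₀ = C_s − DO₀ = 8.97 − 6.036 = 2.934 mg/L.
t_c = (1/0.7110) ln[(0.924/0.213)(1 − 2.934×0.7110/(0.213×17.58))] = 1.406 × ln(1.922) = 0.9190 d.
D_c = (0.213/0.924) × 17.58 × e^(−0.213×0.9190) = 0.2305 × 17.58 × 0.8222 = 3.333 mg/L.
Minimum DO = 8.97 − 3.333 = 5.637 mg/L.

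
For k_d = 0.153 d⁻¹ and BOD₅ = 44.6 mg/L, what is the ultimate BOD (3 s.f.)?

BOD₅ = L₀(1 − e^(−5k_d)) ⇒ L₀ = BOD₅ / (1 − e^(−5×0.153))
= 44.6 / (1 − 0.4653) = 44.6 / 0.5347 = 83.42 mg/L.

L₀ ≈ 83.4 mg/L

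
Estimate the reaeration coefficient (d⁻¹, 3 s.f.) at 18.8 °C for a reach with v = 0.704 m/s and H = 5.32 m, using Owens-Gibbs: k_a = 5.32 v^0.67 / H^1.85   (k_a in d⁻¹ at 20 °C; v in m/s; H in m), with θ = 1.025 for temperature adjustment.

k_a(20) = 5.32 × 0.704^0.67 / 5.32^1.85 = 5.32 × 0.7904 / 22.03 = 0.1909 d⁻¹.
k_a(18.8) = 0.1909 × 1.025^(18.8−20) = 0.1909 × 0.9708 = 0.1853 d⁻¹.

k_a ≈ 0.185 d⁻¹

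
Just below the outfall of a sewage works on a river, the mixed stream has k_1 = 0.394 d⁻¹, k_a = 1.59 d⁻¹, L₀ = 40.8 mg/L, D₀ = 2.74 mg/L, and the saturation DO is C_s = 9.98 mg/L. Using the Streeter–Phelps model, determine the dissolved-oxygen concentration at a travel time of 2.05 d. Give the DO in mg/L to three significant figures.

DO ≈ 4.40 mg/L

k_1 L₀/(k_a−k_1) = 0.394×40.8/(1.59−0.394) = 16.08/1.196 = 13.44 mg/L.
e^(−k_1 t) = e^(−0.394×2.050) = 0.4459; e^(−k_a t) = e^(−1.59×2.050) = 0.03841.
D = 13.44 × (0.4459 − 0.03841) + 2.74 × 0.03841 = 5.477 + 0.1052 = 5.582 mg/L.
DO = C_s − D = 9.98 − 5.582 = 4.398 mg/L.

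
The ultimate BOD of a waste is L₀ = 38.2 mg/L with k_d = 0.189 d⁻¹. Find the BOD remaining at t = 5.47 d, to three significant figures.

L ≈ 13.6 mg/L

L_t = L₀ e^(−k_d t) = 38.2 × e^(−0.189×5.47) = 38.2 × 0.3556 = 13.59 mg/L.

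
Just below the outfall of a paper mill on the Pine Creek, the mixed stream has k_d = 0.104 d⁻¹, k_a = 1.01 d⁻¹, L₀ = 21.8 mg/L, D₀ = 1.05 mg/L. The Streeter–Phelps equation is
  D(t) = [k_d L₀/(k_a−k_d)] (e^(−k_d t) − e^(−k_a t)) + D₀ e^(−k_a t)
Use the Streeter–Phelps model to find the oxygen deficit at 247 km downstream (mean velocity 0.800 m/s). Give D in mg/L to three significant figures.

Travel time t = x/v = 247 km / (0.800 m/s) = 247000 m / 0.800 m/s = 308800 s = 3.573 d.
k_d L₀/(k_a−k_d) = 0.104×21.8/(1.01−0.104) = 2.267/0.9060 = 2.502 mg/L.
e^(−k_d t) = e^(−0.104×3.573) = 0.6896; e^(−k_a t) = e^(−1.01×3.573) = 0.02707.
D = 2.502 × (0.6896 − 0.02707) + 1.05 × 0.02707 = 1.658 + 0.02843 = 1.686 mg/L.

D ≈ 1.69 mg/L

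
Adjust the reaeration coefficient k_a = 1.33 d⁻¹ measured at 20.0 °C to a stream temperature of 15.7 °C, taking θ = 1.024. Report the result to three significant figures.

k_a ≈ 1.20 d⁻¹

k_a(T₂) = k_a(T₁) · θ^(T₂−T₁) = 1.33 × 1.024^(15.7−20.0)
= 1.33 × 1.024^-4.30 = 1.33 × 0.9030 = 1.201 d⁻¹.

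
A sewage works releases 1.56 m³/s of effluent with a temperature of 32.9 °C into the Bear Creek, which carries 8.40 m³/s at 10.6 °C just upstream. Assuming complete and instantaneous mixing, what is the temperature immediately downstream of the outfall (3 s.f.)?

14.1 °C

Flow-weighted mixing: C = (Q_r C_r + Q_w C_w)/(Q_r + Q_w)
= (8.40×10.6 + 1.56×32.9)/(8.40 + 1.56) = 140.4/9.960 = 14.09 °C.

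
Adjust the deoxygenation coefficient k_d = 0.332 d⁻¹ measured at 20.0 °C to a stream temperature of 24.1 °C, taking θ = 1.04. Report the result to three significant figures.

k_d ≈ 0.390 d⁻¹

k_d(T₂) = k_d(T₁) · θ^(T₂−T₁) = 0.332 × 1.04^(24.1−20.0)
= 0.332 × 1.04^4.10 = 0.332 × 1.174 = 0.3899 d⁻¹.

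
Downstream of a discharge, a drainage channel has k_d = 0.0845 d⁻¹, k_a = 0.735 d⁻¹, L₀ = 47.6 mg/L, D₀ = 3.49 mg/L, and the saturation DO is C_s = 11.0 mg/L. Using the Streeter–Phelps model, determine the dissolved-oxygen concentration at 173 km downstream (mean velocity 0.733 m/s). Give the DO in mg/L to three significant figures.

DO ≈ 6.45 mg/L

Travel time t = x/v = 173 km / (0.733 m/s) = 173000 m / 0.733 m/s = 236000 s = 2.732 d.
k_d L₀/(k_a−k_d) = 0.0845×47.6/(0.735−0.0845) = 4.022/0.6505 = 6.183 mg/L.
e^(−k_d t) = e^(−0.0845×2.732) = 0.7939; e^(−k_a t) = e^(−0.735×2.732) = 0.1343.
D = 6.183 × (0.7939 − 0.1343) + 3.49 × 0.1343 = 4.078 + 0.4687 = 4.547 mg/L.
DO = C_s − D = 11.0 − 4.547 = 6.453 mg/L.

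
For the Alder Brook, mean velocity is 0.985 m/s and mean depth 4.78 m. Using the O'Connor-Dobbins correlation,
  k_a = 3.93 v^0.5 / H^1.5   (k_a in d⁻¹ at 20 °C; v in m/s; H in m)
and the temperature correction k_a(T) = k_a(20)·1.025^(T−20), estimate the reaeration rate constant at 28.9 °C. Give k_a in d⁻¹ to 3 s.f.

k_a ≈ 0.465 d⁻¹

k_a(20) = 3.93 × 0.985^0.5 / 4.78^1.5 = 3.93 × 0.9925 / 10.45 = 0.3732 d⁻¹.
k_a(28.9) = 0.3732 × 1.025^(28.9−20) = 0.3732 × 1.246 = 0.4650 d⁻¹.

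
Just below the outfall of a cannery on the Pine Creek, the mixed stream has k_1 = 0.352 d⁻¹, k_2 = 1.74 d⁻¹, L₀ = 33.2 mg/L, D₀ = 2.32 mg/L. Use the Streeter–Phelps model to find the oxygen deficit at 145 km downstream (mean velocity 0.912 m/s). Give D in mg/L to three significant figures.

D ≈ 4.16 mg/L

Travel time t = x/v = 145 km / (0.912 m/s) = 145000 m / 0.912 m/s = 159000 s = 1.840 d.
k_1 L₀/(k_2−k_1) = 0.352×33.2/(1.74−0.352) = 11.69/1.388 = 8.420 mg/L.
e^(−k_1 t) = e^(−0.352×1.840) = 0.5232; e^(−k_2 t) = e^(−1.74×1.840) = 0.04068.
D = 8.420 × (0.5232 − 0.04068) + 2.32 × 0.04068 = 4.063 + 0.09439 = 4.157 mg/L.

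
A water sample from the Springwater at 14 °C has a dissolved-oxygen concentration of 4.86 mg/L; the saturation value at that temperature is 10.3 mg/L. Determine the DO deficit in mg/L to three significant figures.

D = C_s − C = 10.3 − 4.86 = 5.44 mg/L.

D ≈ 5.44 mg/L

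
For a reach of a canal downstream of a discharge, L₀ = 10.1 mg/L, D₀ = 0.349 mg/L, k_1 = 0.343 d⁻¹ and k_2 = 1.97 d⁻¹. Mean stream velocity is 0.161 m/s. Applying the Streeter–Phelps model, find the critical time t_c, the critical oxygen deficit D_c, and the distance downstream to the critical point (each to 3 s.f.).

t_c ≈ 0.964 d; D_c ≈ 1.26 mg/L; x_c ≈ 13.4 km

With k_2/k_1 = 5.743 and 1 − D₀(k_2−k_1)/(k_1 L₀) = 0.8361,
t_c = ln(5.743 × 0.8361) / (1.97 − 0.343) = ln(4.802) / 1.627 = 1.569/1.627 = 0.9644 d.
L(t_c) = L₀ e^(−k_1 t_c) = 10.1 × 0.7184 = 7.255 mg/L, and at the critical point k_2 D_c = k_1 L, so D_c = (0.343/1.97) × 7.255 = 1.263 mg/L.
x_c = v t_c = 0.161 m/s × 0.9644 d × 86400 s/d = 13410 m ≈ 13.4 km.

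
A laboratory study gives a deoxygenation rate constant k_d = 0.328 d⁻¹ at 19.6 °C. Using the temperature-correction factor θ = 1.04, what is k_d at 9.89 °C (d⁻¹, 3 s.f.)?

k_d(T₂) = k_d(T₁) · θ^(T₂−T₁) = 0.328 × 1.04^(9.89−19.6)
= 0.328 × 1.04^-9.71 = 0.328 × 0.6833 = 0.2241 d⁻¹.

k_d ≈ 0.224 d⁻¹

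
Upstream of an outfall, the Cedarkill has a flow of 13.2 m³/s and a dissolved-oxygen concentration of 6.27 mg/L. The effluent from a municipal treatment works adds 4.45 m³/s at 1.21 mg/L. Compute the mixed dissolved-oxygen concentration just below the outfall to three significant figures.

Flow-weighted mixing: C = (Q_r C_r + Q_w C_w)/(Q_r + Q_w)
= (13.2×6.27 + 4.45×1.21)/(13.2 + 4.45) = 88.15/17.65 = 4.994 mg/L.

4.99 mg/L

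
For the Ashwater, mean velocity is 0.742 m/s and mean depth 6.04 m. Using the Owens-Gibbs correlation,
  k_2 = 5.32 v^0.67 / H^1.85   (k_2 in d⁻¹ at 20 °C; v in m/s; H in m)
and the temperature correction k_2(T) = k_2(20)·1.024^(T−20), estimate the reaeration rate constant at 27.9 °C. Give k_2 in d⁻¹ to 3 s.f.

k_2 ≈ 0.189 d⁻¹

k_2(20) = 5.32 × 0.742^0.67 / 6.04^1.85 = 5.32 × 0.8188 / 27.86 = 0.1564 d⁻¹.
k_2(27.9) = 0.1564 × 1.024^(27.9−20) = 0.1564 × 1.206 = 0.1886 d⁻¹.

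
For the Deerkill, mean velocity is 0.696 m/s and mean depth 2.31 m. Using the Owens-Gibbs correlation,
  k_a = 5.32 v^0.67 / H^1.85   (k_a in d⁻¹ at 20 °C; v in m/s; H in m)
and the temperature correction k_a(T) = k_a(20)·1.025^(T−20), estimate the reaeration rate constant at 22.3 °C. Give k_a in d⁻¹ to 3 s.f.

k_a ≈ 0.939 d⁻¹

k_a(20) = 5.32 × 0.696^0.67 / 2.31^1.85 = 5.32 × 0.7844 / 4.706 = 0.8867 d⁻¹.
k_a(22.3) = 0.8867 × 1.025^(22.3−20) = 0.8867 × 1.058 = 0.9385 d⁻¹.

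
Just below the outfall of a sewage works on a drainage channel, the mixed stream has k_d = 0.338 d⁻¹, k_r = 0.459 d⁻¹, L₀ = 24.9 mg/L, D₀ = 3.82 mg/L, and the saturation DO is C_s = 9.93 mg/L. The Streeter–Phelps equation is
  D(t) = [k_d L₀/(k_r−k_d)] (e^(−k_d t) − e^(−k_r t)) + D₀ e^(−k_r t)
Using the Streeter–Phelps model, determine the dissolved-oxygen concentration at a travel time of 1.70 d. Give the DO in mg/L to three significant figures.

k_d L₀/(k_r−k_d) = 0.338×24.9/(0.459−0.338) = 8.416/0.1210 = 69.56 mg/L.
e^(−k_d t) = e^(−0.338×1.700) = 0.5629; e^(−k_r t) = e^(−0.459×1.700) = 0.4583.
D = 69.56 × (0.5629 − 0.4583) + 3.82 × 0.4583 = 7.280 + 1.751 = 9.030 mg/L.
DO = C_s − D = 9.93 − 9.030 = 0.8996 mg/L.

DO ≈ 0.900 mg/L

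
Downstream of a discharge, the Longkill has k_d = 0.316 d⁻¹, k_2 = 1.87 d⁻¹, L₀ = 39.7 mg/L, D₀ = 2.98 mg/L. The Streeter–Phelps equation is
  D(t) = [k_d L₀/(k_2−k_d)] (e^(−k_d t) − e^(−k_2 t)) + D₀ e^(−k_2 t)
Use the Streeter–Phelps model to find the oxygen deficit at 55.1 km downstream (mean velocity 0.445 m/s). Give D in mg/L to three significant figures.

D ≈ 4.78 mg/L

Travel time t = x/v = 55.1 km / (0.445 m/s) = 55100 m / 0.445 m/s = 123800 s = 1.433 d.
k_d L₀/(k_2−k_d) = 0.316×39.7/(1.87−0.316) = 12.55/1.554 = 8.073 mg/L.
e^(−k_d t) = e^(−0.316×1.433) = 0.6358; e^(−k_2 t) = e^(−1.87×1.433) = 0.06857.
D = 8.073 × (0.6358 − 0.06857) + 2.98 × 0.06857 = 4.579 + 0.2043 = 4.784 mg/L.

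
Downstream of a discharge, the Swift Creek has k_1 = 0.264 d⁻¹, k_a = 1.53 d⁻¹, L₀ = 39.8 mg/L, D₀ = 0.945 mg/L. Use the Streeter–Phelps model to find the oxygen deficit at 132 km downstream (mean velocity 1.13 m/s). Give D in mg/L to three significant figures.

D ≈ 4.88 mg/L

Travel time t = x/v = 132 km / (1.13 m/s) = 132000 m / 1.13 m/s = 116800 s = 1.352 d.
k_1 L₀/(k_a−k_1) = 0.264×39.8/(1.53−0.264) = 10.51/1.266 = 8.300 mg/L.
e^(−k_1 t) = e^(−0.264×1.352) = 0.6998; e^(−k_a t) = e^(−1.53×1.352) = 0.1264.
D = 8.300 × (0.6998 − 0.1264) + 0.945 × 0.1264 = 4.759 + 0.1194 = 4.879 mg/L.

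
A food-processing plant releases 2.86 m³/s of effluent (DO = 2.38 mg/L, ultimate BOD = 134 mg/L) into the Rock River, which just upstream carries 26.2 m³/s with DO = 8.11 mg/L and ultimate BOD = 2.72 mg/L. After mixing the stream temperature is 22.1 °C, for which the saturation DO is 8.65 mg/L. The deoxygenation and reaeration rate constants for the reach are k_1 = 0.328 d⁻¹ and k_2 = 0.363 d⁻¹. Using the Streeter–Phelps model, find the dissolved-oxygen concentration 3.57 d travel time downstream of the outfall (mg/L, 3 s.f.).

DO ≈ 3.01 mg/L

Mixed DO = (26.2×8.11 + 2.86×2.38)/(26.2+2.86) = 219.3/29.06 = 7.546 mg/L.
Mixed L₀ = (26.2×2.72 + 2.86×134)/(29.06) = 454.5/29.06 = 15.64 mg/L.
Initial deficit D₀ = C_s − DO₀ = 8.65 − 7.546 = 1.104 mg/L.
D(3.57) = [0.328×15.64/(0.363−0.328)](e^(−0.328×3.57) − e^(−0.363×3.57)) + 1.104 e^(−0.363×3.57)
= 146.6 × (0.3101 − 0.2736) + 1.104 × 0.2736 = 5.640 mg/L.
DO = 8.65 − 5.640 = 3.010 mg/L.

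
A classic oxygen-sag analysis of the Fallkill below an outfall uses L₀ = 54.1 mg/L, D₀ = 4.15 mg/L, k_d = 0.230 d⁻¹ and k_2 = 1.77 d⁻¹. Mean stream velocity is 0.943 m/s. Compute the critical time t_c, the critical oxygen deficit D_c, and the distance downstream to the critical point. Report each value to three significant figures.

t_c = [1/(k_2−k_d)] ln[(k_2/k_d)(1 − D₀(k_2−k_d)/(k_d L₀))]
= [1/(1.77−0.230)] ln[(1.77/0.230)(1 − 4.15×1.540/(0.230×54.1))]
= (1/1.540) ln[7.696 × 0.4864] = 0.6494 × ln(3.743) = 0.6494 × 1.320 = 0.8571 d.
L(t_c) = L₀ e^(−k_d t_c) = 54.1 × 0.8211 = 44.42 mg/L, and at the critical point k_2 D_c = k_d L, so D_c = (0.230/1.77) × 44.42 = 5.772 mg/L.
x_c = v t_c = 0.943 m/s × 0.8571 d × 86400 s/d = 69830 m ≈ 69.8 km.

t_c ≈ 0.857 d; D_c ≈ 5.77 mg/L; x_c ≈ 69.8 km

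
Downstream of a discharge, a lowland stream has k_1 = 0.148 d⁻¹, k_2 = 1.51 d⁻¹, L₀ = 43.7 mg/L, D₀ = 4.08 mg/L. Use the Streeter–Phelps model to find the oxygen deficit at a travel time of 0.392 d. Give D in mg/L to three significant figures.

D ≈ 4.11 mg/L

k_1 L₀/(k_2−k_1) = 0.148×43.7/(1.51−0.148) = 6.468/1.362 = 4.749 mg/L.
e^(−k_1 t) = e^(−0.148×0.3920) = 0.9436; e^(−k_2 t) = e^(−1.51×0.3920) = 0.5533.
D = 4.749 × (0.9436 − 0.5533) + 4.08 × 0.5533 = 1.854 + 2.257 = 4.111 mg/L.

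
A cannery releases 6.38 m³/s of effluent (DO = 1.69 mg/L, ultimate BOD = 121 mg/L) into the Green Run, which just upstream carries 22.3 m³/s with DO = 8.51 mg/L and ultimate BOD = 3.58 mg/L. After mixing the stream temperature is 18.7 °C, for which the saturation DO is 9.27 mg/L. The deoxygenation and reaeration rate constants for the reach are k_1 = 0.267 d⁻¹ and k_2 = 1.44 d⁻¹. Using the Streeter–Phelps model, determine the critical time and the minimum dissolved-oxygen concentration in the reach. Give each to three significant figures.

Mixed DO = (22.3×8.51 + 6.38×1.69)/(22.3+6.38) = 200.6/28.68 = 6.993 mg/L.
Mixed L₀ = (22.3×3.58 + 6.38×121)/(28.68) = 851.8/28.68 = 29.70 mg/L.
Initial deficit D₀ = C_s − DO₀ = 9.27 − 6.993 = 2.277 mg/L.
t_c = (1/1.173) ln[(1.44/0.267)(1 − 2.277×1.173/(0.267×29.70))] = 0.8525 × ln(3.577) = 1.086 d.
D_c = (0.267/1.44) × 29.70 × e^(−0.267×1.086) = 0.1854 × 29.70 × 0.7482 = 4.120 mg/L.
Minimum DO = 9.27 − 4.120 = 5.150 mg/L.

t_c ≈ 1.09 d; minimum DO ≈ 5.15 mg/L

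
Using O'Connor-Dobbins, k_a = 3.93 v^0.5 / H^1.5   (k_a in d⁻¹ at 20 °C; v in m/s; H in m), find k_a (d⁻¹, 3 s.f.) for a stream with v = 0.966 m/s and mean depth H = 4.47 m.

k_a ≈ 0.409 d⁻¹

k_a = 3.93 × 0.966^0.5 / 4.47^1.5 = 3.93 × 0.9829 / 9.451 = 0.4087 d⁻¹.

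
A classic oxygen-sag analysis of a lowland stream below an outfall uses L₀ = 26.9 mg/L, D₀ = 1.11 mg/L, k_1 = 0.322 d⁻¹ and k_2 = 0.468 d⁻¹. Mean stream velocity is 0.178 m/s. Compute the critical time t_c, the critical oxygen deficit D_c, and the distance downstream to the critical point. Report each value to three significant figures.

t_c = [1/(k_2−k_1)] ln[(k_2/k_1)(1 − D₀(k_2−k_1)/(k_1 L₀))]
= [1/(0.468−0.322)] ln[(0.468/0.322)(1 − 1.11×0.1460/(0.322×26.9))]
= (1/0.1460) ln[1.453 × 0.9813] = 6.849 × ln(1.426) = 6.849 × 0.3550 = 2.432 d.
D_c = (k_1/k_2) L₀ e^(−k_1 t_c) = (0.322/0.468) × 26.9 × e^(−0.322×2.432) = 0.6880 × 26.9 × 0.4570 = 8.459 mg/L.
x_c = v t_c = 0.178 m/s × 2.432 d × 86400 s/d = 37400 m ≈ 37.4 km.

t_c ≈ 2.43 d; D_c ≈ 8.46 mg/L; x_c ≈ 37.4 km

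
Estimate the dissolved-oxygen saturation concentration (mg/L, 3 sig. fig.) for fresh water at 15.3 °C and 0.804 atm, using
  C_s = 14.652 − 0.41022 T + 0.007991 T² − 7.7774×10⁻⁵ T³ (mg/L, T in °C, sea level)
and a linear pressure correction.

At sea level: C_s = 14.652 − 0.41022×15.3 + 0.007991×15.3² − 7.7774×10⁻⁵×15.3³ = 9.968 mg/L.
Pressure correction: C_s' = 9.968 × 0.804 = 8.014 mg/L.

C_s ≈ 8.01 mg/L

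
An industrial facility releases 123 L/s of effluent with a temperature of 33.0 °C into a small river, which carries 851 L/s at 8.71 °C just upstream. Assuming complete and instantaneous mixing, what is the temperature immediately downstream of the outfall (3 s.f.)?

Flow-weighted mixing: C = (Q_r C_r + Q_w C_w)/(Q_r + Q_w)
= (851×8.71 + 123×33.0)/(851 + 123) = 11470/974.0 = 11.78 °C.

11.8 °C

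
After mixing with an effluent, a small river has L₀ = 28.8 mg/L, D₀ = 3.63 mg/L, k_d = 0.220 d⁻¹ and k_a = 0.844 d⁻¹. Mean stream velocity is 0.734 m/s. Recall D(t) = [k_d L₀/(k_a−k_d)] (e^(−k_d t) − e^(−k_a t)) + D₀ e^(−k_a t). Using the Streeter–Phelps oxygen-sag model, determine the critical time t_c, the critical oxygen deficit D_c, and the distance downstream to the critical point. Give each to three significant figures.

With k_a/k_d = 3.836 and 1 − D₀(k_a−k_d)/(k_d L₀) = 0.6425,
t_c = ln(3.836 × 0.6425) / (0.844 − 0.220) = ln(2.465) / 0.6240 = 0.9021/0.6240 = 1.446 d.
L(t_c) = L₀ e^(−k_d t_c) = 28.8 × 0.7276 = 20.95 mg/L, and at the critical point k_a D_c = k_d L, so D_c = (0.220/0.844) × 20.95 = 5.462 mg/L.
x_c = v t_c = 0.734 m/s × 1.446 d × 86400 s/d = 91680 m ≈ 91.7 km.

t_c ≈ 1.45 d; D_c ≈ 5.46 mg/L; x_c ≈ 91.7 km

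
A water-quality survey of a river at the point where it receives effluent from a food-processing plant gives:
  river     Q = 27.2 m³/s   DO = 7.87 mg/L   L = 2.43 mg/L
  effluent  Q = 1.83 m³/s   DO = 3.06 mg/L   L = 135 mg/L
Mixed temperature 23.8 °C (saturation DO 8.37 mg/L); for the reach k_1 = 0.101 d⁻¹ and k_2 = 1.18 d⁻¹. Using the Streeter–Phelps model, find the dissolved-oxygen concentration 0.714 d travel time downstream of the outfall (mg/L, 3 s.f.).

DO ≈ 7.52 mg/L

Mixed DO = (27.2×7.87 + 1.83×3.06)/(27.2+1.83) = 219.7/29.03 = 7.567 mg/L.
Mixed L₀ = (27.2×2.43 + 1.83×135)/(29.03) = 313.1/29.03 = 10.79 mg/L.
Initial deficit D₀ = C_s − DO₀ = 8.37 − 7.567 = 0.8032 mg/L.
D(0.714) = [0.101×10.79/(1.18−0.101)](e^(−0.101×0.714) − e^(−1.18×0.714)) + 0.8032 e^(−1.18×0.714)
= 1.010 × (0.9304 − 0.4306) + 0.8032 × 0.4306 = 0.8505 mg/L.
DO = 8.37 − 0.8505 = 7.519 mg/L.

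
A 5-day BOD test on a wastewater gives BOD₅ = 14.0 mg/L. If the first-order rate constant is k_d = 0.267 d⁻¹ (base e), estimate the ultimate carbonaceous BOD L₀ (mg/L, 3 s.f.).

BOD₅ = L₀(1 − e^(−5k_d)) ⇒ L₀ = BOD₅ / (1 − e^(−5×0.267))
= 14.0 / (1 − 0.2632) = 14.0 / 0.7368 = 19.00 mg/L.

L₀ ≈ 19.0 mg/L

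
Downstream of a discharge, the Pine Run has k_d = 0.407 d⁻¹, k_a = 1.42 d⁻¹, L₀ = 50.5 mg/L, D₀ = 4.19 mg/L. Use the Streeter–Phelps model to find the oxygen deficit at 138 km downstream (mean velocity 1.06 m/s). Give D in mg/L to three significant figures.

Travel time t = x/v = 138 km / (1.06 m/s) = 138000 m / 1.06 m/s = 130200 s = 1.507 d.
k_d L₀/(k_a−k_d) = 0.407×50.5/(1.42−0.407) = 20.55/1.013 = 20.29 mg/L.
e^(−k_d t) = e^(−0.407×1.507) = 0.5416; e^(−k_a t) = e^(−1.42×1.507) = 0.1177.
D = 20.29 × (0.5416 − 0.1177) + 4.19 × 0.1177 = 8.600 + 0.4931 = 9.094 mg/L.

D ≈ 9.09 mg/L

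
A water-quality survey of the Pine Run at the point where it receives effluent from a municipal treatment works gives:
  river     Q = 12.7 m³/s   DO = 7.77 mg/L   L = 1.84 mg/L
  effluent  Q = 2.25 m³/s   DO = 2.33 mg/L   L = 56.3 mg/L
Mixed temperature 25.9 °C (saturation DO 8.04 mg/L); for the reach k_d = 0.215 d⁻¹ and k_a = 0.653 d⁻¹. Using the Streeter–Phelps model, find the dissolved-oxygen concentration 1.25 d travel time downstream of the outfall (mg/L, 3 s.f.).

Mixed DO = (12.7×7.77 + 2.25×2.33)/(12.7+2.25) = 103.9/14.95 = 6.951 mg/L.
Mixed L₀ = (12.7×1.84 + 2.25×56.3)/(14.95) = 150.0/14.95 = 10.04 mg/L.
Initial deficit D₀ = C_s − DO₀ = 8.04 − 6.951 = 1.089 mg/L.
D(1.25) = [0.215×10.04/(0.653−0.215)](e^(−0.215×1.25) − e^(−0.653×1.25)) + 1.089 e^(−0.653×1.25)
= 4.927 × (0.7643 − 0.4421) + 1.089 × 0.4421 = 2.069 mg/L.
DO = 8.04 − 2.069 = 5.971 mg/L.

DO ≈ 5.97 mg/L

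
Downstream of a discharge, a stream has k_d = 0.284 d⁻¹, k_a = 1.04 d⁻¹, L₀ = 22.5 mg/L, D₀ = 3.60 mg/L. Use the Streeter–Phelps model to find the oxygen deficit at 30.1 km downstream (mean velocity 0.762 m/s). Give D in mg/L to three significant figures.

Travel time t = x/v = 30.1 km / (0.762 m/s) = 30100 m / 0.762 m/s = 39500 s = 0.4572 d.
k_d L₀/(k_a−k_d) = 0.284×22.5/(1.04−0.284) = 6.390/0.7560 = 8.452 mg/L.
e^(−k_d t) = e^(−0.284×0.4572) = 0.8782; e^(−k_a t) = e^(−1.04×0.4572) = 0.6216.
D = 8.452 × (0.8782 − 0.6216) + 3.60 × 0.6216 = 2.169 + 2.238 = 4.407 mg/L.

D ≈ 4.41 mg/L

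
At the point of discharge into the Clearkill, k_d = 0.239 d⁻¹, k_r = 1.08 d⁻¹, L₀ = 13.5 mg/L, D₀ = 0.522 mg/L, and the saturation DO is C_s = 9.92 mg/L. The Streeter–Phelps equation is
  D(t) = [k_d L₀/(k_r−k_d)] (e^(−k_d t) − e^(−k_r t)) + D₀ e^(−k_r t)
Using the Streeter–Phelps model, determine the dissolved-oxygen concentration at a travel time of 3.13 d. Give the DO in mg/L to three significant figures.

DO ≈ 8.22 mg/L

k_d L₀/(k_r−k_d) = 0.239×13.5/(1.08−0.239) = 3.226/0.8410 = 3.837 mg/L.
e^(−k_d t) = e^(−0.239×3.130) = 0.4733; e^(−k_r t) = e^(−1.08×3.130) = 0.03403.
D = 3.837 × (0.4733 − 0.03403) + 0.522 × 0.03403 = 1.685 + 0.01777 = 1.703 mg/L.
DO = C_s − D = 9.92 − 1.703 = 8.217 mg/L.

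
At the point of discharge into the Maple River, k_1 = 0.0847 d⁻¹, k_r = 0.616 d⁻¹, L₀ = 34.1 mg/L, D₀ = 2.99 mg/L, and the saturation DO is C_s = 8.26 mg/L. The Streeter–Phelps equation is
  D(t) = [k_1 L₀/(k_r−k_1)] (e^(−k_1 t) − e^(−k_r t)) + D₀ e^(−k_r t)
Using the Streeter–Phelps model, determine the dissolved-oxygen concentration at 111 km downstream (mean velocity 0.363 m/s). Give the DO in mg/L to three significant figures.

DO ≈ 4.51 mg/L

Travel time t = x/v = 111 km / (0.363 m/s) = 111000 m / 0.363 m/s = 305800 s = 3.539 d.
k_1 L₀/(k_r−k_1) = 0.0847×34.1/(0.616−0.0847) = 2.888/0.5313 = 5.436 mg/L.
e^(−k_1 t) = e^(−0.0847×3.539) = 0.7410; e^(−k_r t) = e^(−0.616×3.539) = 0.1130.
D = 5.436 × (0.7410 − 0.1130) + 2.99 × 0.1130 = 3.414 + 0.3379 = 3.752 mg/L.
DO = C_s − D = 8.26 − 3.752 = 4.508 mg/L.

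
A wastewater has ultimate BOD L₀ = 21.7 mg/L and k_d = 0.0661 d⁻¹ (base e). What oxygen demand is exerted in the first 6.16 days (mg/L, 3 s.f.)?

y ≈ 7.26 mg/L

y_t = L₀(1 − e^(−k_d t)) = 21.7 × (1 − e^(−0.0661×6.16))
= 21.7 × (1 − 0.6655) = 21.7 × 0.3345 = 7.258 mg/L.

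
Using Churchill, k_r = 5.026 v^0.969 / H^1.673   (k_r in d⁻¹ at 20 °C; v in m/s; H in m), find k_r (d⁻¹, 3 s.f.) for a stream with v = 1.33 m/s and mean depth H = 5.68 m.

k_r ≈ 0.362 d⁻¹

k_r = 5.026 × 1.33^0.969 / 5.68^1.673 = 5.026 × 1.318 / 18.28 = 0.3624 d⁻¹.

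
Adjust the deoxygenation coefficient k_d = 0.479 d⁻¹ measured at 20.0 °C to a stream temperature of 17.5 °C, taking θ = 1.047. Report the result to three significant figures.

k_d ≈ 0.427 d⁻¹

k_d(T₂) = k_d(T₁) · θ^(T₂−T₁) = 0.479 × 1.047^(17.5−20.0)
= 0.479 × 1.047^-2.50 = 0.479 × 0.8915 = 0.4270 d⁻¹.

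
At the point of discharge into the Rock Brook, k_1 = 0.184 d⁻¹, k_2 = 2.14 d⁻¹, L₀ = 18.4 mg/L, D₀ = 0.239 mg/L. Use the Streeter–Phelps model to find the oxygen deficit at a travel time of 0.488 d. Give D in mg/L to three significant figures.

k_1 L₀/(k_2−k_1) = 0.184×18.4/(2.14−0.184) = 3.386/1.956 = 1.731 mg/L.
e^(−k_1 t) = e^(−0.184×0.4880) = 0.9141; e^(−k_2 t) = e^(−2.14×0.4880) = 0.3519.
D = 1.731 × (0.9141 − 0.3519) + 0.239 × 0.3519 = 0.9731 + 0.08411 = 1.057 mg/L.

D ≈ 1.06 mg/L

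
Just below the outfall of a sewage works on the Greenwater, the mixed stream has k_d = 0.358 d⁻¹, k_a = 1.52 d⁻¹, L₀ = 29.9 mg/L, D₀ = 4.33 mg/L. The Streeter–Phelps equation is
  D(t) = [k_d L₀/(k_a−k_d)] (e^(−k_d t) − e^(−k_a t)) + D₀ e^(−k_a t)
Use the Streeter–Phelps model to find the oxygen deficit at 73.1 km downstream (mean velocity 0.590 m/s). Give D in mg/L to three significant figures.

Travel time t = x/v = 73.1 km / (0.590 m/s) = 73100 m / 0.590 m/s = 123900 s = 1.434 d.
k_d L₀/(k_a−k_d) = 0.358×29.9/(1.52−0.358) = 10.70/1.162 = 9.212 mg/L.
e^(−k_d t) = e^(−0.358×1.434) = 0.5985; e^(−k_a t) = e^(−1.52×1.434) = 0.1131.
D = 9.212 × (0.5985 − 0.1131) + 4.33 × 0.1131 = 4.471 + 0.4896 = 4.961 mg/L.

D ≈ 4.96 mg/L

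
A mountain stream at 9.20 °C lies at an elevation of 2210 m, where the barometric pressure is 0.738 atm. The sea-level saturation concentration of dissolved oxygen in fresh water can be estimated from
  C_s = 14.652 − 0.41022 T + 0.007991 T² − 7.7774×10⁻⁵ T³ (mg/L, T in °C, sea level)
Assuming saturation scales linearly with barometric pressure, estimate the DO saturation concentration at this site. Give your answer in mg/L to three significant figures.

C_s ≈ 8.48 mg/L

At sea level: C_s = 14.652 − 0.41022×9.20 + 0.007991×9.20² − 7.7774×10⁻⁵×9.20³ = 11.49 mg/L.
Pressure correction: C_s' = 11.49 × 0.738 = 8.482 mg/L.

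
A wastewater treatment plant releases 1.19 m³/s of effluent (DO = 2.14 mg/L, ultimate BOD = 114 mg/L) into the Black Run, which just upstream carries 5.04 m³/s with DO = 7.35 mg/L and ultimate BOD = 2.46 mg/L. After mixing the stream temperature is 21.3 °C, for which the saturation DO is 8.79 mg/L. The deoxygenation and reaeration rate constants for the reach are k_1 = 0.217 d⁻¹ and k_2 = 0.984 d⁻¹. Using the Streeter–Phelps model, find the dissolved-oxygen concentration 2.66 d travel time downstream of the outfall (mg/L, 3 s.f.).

DO ≈ 5.33 mg/L

Mixed DO = (5.04×7.35 + 1.19×2.14)/(5.04+1.19) = 39.59/6.230 = 6.355 mg/L.
Mixed L₀ = (5.04×2.46 + 1.19×114)/(6.230) = 148.1/6.230 = 23.77 mg/L.
Initial deficit D₀ = C_s − DO₀ = 8.79 − 6.355 = 2.435 mg/L.
D(2.66) = [0.217×23.77/(0.984−0.217)](e^(−0.217×2.66) − e^(−0.984×2.66)) + 2.435 e^(−0.984×2.66)
= 6.724 × (0.5615 − 0.07299) + 2.435 × 0.07299 = 3.462 mg/L.
DO = 8.79 − 3.462 = 5.328 mg/L.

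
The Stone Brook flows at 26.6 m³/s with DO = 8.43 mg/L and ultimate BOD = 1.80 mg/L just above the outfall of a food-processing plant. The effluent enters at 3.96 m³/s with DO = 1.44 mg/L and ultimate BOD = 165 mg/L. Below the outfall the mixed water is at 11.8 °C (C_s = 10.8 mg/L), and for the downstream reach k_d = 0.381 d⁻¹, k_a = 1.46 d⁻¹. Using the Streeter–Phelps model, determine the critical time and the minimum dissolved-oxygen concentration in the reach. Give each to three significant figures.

Mixed DO = (26.6×8.43 + 3.96×1.44)/(26.6+3.96) = 229.9/30.56 = 7.524 mg/L.
Mixed L₀ = (26.6×1.80 + 3.96×165)/(30.56) = 701.3/30.56 = 22.95 mg/L.
Initial deficit D₀ = C_s − DO₀ = 10.8 − 7.524 = 3.276 mg/L.
t_c = (1/1.079) ln[(1.46/0.381)(1 − 3.276×1.079/(0.381×22.95))] = 0.9268 × ln(2.283) = 0.7650 d.
D_c = (0.381/1.46) × 22.95 × e^(−0.381×0.7650) = 0.2610 × 22.95 × 0.7472 = 4.474 mg/L.
Minimum DO = 10.8 − 4.474 = 6.326 mg/L.

t_c ≈ 0.765 d; minimum DO ≈ 6.33 mg/L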